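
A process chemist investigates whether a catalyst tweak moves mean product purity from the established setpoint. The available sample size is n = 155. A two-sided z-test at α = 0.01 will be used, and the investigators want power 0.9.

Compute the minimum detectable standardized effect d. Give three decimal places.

d ≈ 0.310

Required noncentrality: δ = z_{0.005} + z_{0.10} = 2.576 + 1.282 = 3.857.
(Lower-tail contribution to power is negligible for δ > 0.)
δ = d·√n ⇒ d = δ/√n = 3.857/√155 = 0.3098.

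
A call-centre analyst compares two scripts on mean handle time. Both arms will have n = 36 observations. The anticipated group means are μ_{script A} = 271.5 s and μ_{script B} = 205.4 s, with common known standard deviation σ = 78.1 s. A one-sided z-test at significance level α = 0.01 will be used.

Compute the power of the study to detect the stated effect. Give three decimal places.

Power ≈ 0.897

Standardized effect: d = |μ_{script A} − μ_{script B}| / σ = |271.5 − 205.4| / 78.1 = 0.8464
Noncentrality parameter: δ = d·√(n/2) = 0.8464 × √(36/2) = 3.5908
Critical value for a one-sided test at α = 0.01: z_α = 2.326.
Power = P(Z > 2.326 − δ) = Φ(1.264) = 0.8970.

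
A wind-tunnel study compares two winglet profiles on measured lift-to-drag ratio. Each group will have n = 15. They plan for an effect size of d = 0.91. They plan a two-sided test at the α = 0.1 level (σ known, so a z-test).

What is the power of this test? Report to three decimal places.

Noncentrality parameter: δ = d·√(n/2) = 0.91 × √(15/2) = 2.4921
Critical value for a two-sided test at α = 0.1: z_{α/2} = 1.645.
Power = Φ(δ − 1.645) + Φ(−δ − 1.645) = Φ(0.847) + Φ(-4.137) = 0.8016 + 0.0000 = 0.8016.

Power ≈ 0.802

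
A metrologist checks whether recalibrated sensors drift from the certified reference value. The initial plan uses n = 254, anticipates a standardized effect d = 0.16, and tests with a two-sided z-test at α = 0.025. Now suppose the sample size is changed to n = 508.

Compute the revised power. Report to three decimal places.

Power ≈ 0.914

With n = 508: δ = d·√n = 0.16 × √508 = 3.6062. Critical value z_{0.0125} = 2.241.
Revised power = Φ(δ − 2.241) + Φ(−δ − 2.241) = Φ(1.365) + Φ(-5.848) = 0.9138 + 0.0000 = 0.9138.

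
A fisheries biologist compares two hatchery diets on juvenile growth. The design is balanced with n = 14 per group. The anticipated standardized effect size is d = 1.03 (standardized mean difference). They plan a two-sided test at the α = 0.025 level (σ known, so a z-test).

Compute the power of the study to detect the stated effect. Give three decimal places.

Power ≈ 0.686

Noncentrality parameter: δ = d·√(n/2) = 1.03 × √(14/2) = 2.7251
Critical value for a two-sided test at α = 0.025: z_{α/2} = 2.241.
Power = Φ(δ − 2.241) + Φ(−δ − 2.241) = Φ(0.484) + Φ(-4.967) = 0.6857 + 0.0000 = 0.6857.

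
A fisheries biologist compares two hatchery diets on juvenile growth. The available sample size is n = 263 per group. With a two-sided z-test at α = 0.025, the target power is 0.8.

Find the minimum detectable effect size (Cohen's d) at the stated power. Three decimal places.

d ≈ 0.269

Need Φ(δ − 2.241) = 0.8, so δ = 2.241 + 0.842 = 3.083.
(Lower-tail contribution to power is negligible for δ > 0.)
δ = d·√(n/2) ⇒ d = δ/√(n/2) = 3.083/√(263/2) = 0.2689.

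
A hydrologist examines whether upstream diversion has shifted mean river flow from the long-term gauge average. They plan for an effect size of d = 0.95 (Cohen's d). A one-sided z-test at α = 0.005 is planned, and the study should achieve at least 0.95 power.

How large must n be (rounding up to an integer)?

For power 0.95 need Φ(δ − z_{0.005}) = 0.95, so δ = z_{0.005} + z_{0.05} = 2.576 + 1.645 = 4.221.
δ = d·√n ⇒ n = (δ/d)² = (4.221 / 0.95)² = 19.74.
Round up to the next whole unit.

n = 20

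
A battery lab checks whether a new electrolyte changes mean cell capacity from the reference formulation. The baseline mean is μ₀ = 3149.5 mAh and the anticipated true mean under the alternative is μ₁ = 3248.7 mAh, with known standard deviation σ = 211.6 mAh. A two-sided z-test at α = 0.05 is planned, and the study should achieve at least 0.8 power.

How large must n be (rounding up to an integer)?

n = 36

Standardized effect: d = |μ₁ − μ₀| / σ = |3248.7 − 3149.5| / 211.6 = 0.4688
Set Φ(δ − 1.960) = 0.8; then δ − 1.960 = Φ⁻¹(0.8) = 0.842, giving δ = 2.802.
(The Φ(−δ − z_{α/2}) term is vanishingly small for δ > 0 and is dropped in the standard sample-size formula.)
δ = d·√n ⇒ n = (δ/d)² = (2.802 / 0.4688)² = 35.71.
Round up to the next whole unit.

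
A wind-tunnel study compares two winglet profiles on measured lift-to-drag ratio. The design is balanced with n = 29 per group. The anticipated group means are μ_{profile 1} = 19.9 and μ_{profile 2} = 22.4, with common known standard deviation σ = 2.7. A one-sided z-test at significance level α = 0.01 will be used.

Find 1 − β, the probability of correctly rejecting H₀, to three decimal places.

Power ≈ 0.885

Standardized effect: d = |μ_{profile 1} − μ_{profile 2}| / σ = |19.9 − 22.4| / 2.7 = 0.9259
Noncentrality parameter: δ = d·√(n/2) = 0.9259 × √(29/2) = 3.5258
One-sided α = 0.01 → critical value z_{0.01} = 2.326.
Power = P(Z > 2.326 − δ) = Φ(1.199) = 0.8848.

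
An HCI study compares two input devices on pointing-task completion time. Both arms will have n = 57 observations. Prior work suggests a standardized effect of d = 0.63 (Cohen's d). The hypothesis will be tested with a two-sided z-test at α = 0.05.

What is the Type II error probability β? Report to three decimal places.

β ≈ 0.080

Noncentrality parameter: δ = d·√(n/2) = 0.63 × √(57/2) = 3.3633
Two-sided α = 0.05 → critical value z_{0.025} = 1.960.
Power = Φ(δ − 1.960) + Φ(−δ − 1.960) = Φ(1.403) + Φ(-5.323) = 0.9197 + 0.0000 = 0.9197.
Type II error: β = 1 − power = 1 − 0.9197 = 0.0803.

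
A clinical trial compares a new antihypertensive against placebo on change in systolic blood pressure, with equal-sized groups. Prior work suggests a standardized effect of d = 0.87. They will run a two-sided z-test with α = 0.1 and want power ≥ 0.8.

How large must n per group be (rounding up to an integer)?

n = 17 per group

For power 0.8 need Φ(δ − z_{0.05}) = 0.8, so δ = z_{0.05} + z_{0.20} = 1.645 + 0.842 = 2.486.
(The Φ(−δ − z_{α/2}) term is vanishingly small for δ > 0 and is dropped in the standard sample-size formula.)
δ = d·√(n/2) ⇒ n = 2(δ/d)² = 2 × (2.486 / 0.87)² = 16.34.
Round up to the next whole unit.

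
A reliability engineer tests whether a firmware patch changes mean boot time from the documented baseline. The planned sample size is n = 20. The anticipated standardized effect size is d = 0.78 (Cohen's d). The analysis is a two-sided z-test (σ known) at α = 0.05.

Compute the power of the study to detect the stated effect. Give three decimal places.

Power ≈ 0.937

Noncentrality parameter: δ = d·√n = 0.78 × √20 = 3.4883
Critical value for a two-sided test at α = 0.05: z_{α/2} = 1.960.
Power = Φ(δ − 1.960) + Φ(−δ − 1.960) = Φ(1.528) + Φ(-5.448) = 0.9368 + 0.0000 = 0.9368.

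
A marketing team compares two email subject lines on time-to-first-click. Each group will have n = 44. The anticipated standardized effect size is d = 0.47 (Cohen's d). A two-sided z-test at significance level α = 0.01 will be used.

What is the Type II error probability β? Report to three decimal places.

β ≈ 0.645

Noncentrality parameter: δ = d·√(n/2) = 0.47 × √(44/2) = 2.2045
Critical value for a two-sided test at α = 0.01: z_{α/2} = 2.576.
Power = Φ(δ − 2.576) + Φ(−δ − 2.576) = Φ(-0.371) + Φ(-4.780) = 0.3552 + 0.0000 = 0.3552.
Type II error: β = 1 − power = 1 − 0.3552 = 0.6448.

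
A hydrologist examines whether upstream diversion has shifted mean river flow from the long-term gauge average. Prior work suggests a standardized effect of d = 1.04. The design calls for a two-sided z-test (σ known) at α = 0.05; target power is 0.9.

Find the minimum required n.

Set Φ(δ − 1.960) = 0.9; then δ − 1.960 = Φ⁻¹(0.9) = 1.282, giving δ = 3.242.
(Ignoring the negligible lower-tail rejection probability gives the usual closed-form inversion.)
δ = d·√n ⇒ n = (δ/d)² = (3.242 / 1.04)² = 9.71.
Rounding up, n = 10.

n = 10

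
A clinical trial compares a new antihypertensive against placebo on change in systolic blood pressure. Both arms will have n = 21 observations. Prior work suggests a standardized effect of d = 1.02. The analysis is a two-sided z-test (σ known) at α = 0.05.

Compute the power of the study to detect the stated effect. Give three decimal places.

Noncentrality parameter: δ = d·√(n/2) = 1.02 × √(21/2) = 3.3052
Critical value for a two-sided test at α = 0.05: z_{α/2} = 1.960.
Power = Φ(δ − 1.960) + Φ(−δ − 1.960) = Φ(1.345) + Φ(-5.265) = 0.9107 + 0.0000 = 0.9107.

Power ≈ 0.911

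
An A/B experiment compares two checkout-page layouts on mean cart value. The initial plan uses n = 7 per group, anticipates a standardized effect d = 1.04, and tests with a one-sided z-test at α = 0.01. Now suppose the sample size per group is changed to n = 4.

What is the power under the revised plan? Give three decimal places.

With n = 4 per group: δ = d·√(n/2) = 1.04 × √(4/2) = 1.4708. Critical value z_{0.01} = 2.326.
Revised power = Φ(δ − 2.326) = Φ(-0.856) = 0.1961.

Power ≈ 0.196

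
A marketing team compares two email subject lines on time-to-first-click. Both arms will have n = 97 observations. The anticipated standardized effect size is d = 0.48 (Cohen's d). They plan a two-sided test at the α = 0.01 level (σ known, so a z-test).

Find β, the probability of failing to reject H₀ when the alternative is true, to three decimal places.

Noncentrality parameter: δ = d·√(n/2) = 0.48 × √(97/2) = 3.3428
Critical value for a two-sided test at α = 0.01: z_{α/2} = 2.576.
Power = Φ(δ − 2.576) + Φ(−δ − 2.576) = Φ(0.767) + Φ(-5.919) = 0.7785 + 0.0000 = 0.7785.
Type II error: β = 1 − power = 1 − 0.7785 = 0.2215.

β ≈ 0.222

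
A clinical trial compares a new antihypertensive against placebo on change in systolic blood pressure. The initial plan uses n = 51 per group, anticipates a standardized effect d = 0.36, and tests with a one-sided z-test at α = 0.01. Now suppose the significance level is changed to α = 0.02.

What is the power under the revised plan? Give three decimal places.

δ = d·√(n/2) = 0.36 × √(51/2) = 1.8179 (unchanged). New critical value: z_{0.02} = 2.054.
Revised power = Φ(δ − 2.054) = Φ(-0.236) = 0.4068.

Power ≈ 0.407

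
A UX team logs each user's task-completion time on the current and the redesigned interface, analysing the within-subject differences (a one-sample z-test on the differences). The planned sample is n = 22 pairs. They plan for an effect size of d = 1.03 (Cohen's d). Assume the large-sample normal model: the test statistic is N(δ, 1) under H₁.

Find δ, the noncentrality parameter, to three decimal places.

δ = d·√n = 1.03 × √22 = 4.8311

δ ≈ 4.831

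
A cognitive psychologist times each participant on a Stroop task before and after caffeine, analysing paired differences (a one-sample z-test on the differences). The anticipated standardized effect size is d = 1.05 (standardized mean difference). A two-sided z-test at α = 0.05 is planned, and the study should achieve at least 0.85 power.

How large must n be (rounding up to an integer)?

For power 0.85 need Φ(δ − z_{0.025}) = 0.85, so δ = z_{0.025} + z_{0.15} = 1.960 + 1.036 = 2.996.
(Ignoring the negligible lower-tail rejection probability gives the usual closed-form inversion.)
δ = d·√n ⇒ n = (δ/d)² = (2.996 / 1.05)² = 8.14.
Rounding up, n = 9.

n = 9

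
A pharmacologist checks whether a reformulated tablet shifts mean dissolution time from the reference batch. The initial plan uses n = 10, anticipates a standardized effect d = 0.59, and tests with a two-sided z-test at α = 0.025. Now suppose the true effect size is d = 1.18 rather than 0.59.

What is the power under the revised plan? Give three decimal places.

Power ≈ 0.932

With d = 1.18: δ = d·√n = 1.18 × √10 = 3.7315. Critical value z_{0.0125} = 2.241.
Revised power = Φ(δ − 2.241) + Φ(−δ − 2.241) = Φ(1.490) + Φ(-5.973) = 0.9319 + 0.0000 = 0.9319.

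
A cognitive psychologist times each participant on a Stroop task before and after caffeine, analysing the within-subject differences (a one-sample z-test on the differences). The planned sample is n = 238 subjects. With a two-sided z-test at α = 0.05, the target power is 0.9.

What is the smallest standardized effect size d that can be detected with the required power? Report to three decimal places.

d ≈ 0.210

Need Φ(δ − 1.960) = 0.9, so δ = 1.960 + 1.282 = 3.242.
(The second rejection-region term Φ(−δ − z_{α/2}) is negligible and dropped.)
δ = d·√n ⇒ d = δ/√n = 3.242/√238 = 0.2101.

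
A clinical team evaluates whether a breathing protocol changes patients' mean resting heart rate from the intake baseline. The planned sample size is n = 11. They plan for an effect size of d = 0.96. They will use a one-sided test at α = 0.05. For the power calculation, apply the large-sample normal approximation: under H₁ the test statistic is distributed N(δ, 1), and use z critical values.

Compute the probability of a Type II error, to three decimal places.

β ≈ 0.062

Noncentrality parameter: δ = d·√n = 0.96 × √11 = 3.1840
One-sided α = 0.05 → critical value z_{0.05} = 1.645.
Power = P(Z > 1.645 − δ) = Φ(1.539) = 0.9381.
Type II error: β = 1 − power = 1 − 0.9381 = 0.0619.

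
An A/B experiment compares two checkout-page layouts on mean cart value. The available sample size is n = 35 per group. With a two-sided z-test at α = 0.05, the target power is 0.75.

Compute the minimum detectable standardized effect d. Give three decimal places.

d ≈ 0.630

Need Φ(δ − 1.960) = 0.75, so δ = 1.960 + 0.674 = 2.634.
(The second rejection-region term Φ(−δ − z_{α/2}) is negligible and dropped.)
δ = d·√(n/2) ⇒ d = δ/√(n/2) = 2.634/√(35/2) = 0.6298.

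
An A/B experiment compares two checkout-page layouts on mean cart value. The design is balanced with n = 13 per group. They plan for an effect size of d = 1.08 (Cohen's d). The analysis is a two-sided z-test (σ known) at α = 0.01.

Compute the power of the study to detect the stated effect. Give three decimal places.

Power ≈ 0.570

Noncentrality parameter: δ = d·√(n/2) = 1.08 × √(13/2) = 2.7535
Two-sided α = 0.01 → critical value z_{0.005} = 2.576.
Power = Φ(δ − 2.576) + Φ(−δ − 2.576) = Φ(0.178) + Φ(-5.329) = 0.5705 + 0.0000 = 0.5705.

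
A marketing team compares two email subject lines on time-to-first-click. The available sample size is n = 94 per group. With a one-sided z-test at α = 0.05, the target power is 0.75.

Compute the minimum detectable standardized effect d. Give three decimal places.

d ≈ 0.338

Required noncentrality: δ = z_{0.05} + z_{0.25} = 1.645 + 0.674 = 2.319.
δ = d·√(n/2) ⇒ d = δ/√(n/2) = 2.319/√(94/2) = 0.3383.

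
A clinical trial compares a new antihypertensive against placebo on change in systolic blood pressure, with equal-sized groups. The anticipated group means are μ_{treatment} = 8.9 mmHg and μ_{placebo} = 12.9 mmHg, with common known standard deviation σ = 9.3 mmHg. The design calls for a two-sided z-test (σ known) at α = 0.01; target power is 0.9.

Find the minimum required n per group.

Standardized effect: d = |μ_{treatment} − μ_{placebo}| / σ = |8.9 − 12.9| / 9.3 = 0.4301
Set Φ(δ − 2.576) = 0.9; then δ − 2.576 = Φ⁻¹(0.9) = 1.282, giving δ = 3.857.
(For δ > 0 the lower-tail rejection region contributes negligibly to power, so the one-term inversion is standard.)
δ = d·√(n/2) ⇒ n = 2(δ/d)² = 2 × (3.857 / 0.4301)² = 160.86.
Round up to the next whole unit.

n = 161 per group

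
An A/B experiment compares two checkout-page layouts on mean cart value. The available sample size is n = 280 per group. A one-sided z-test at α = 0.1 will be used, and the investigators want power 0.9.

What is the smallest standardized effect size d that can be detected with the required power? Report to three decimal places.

Need Φ(δ − 1.282) = 0.9, so δ = 1.282 + 1.282 = 2.563.
δ = d·√(n/2) ⇒ d = δ/√(n/2) = 2.563/√(280/2) = 0.2166.

d ≈ 0.217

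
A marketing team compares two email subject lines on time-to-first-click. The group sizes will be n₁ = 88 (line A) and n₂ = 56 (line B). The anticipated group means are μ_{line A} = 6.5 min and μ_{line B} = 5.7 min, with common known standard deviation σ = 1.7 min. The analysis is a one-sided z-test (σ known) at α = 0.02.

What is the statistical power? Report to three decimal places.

Power ≈ 0.758

Standardized effect: d = |μ_{line A} − μ_{line B}| / σ = |6.5 − 5.7| / 1.7 = 0.4706
Noncentrality parameter: δ = d / √(1/n₁ + 1/n₂) = 0.4706 / √(1/88 + 1/56) = 2.7529
Critical value for a one-sided test at α = 0.02: z_α = 2.054.
Power = P(Z > 2.054 − δ) = Φ(0.699) = 0.7578.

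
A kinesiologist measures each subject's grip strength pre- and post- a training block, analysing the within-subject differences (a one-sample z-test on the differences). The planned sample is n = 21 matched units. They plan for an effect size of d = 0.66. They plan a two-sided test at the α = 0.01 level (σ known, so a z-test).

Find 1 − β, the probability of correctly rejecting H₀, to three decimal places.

Noncentrality parameter: δ = d·√n = 0.66 × √21 = 3.0245
Two-sided α = 0.01 → critical value z_{0.005} = 2.576.
Power = Φ(δ − 2.576) + Φ(−δ − 2.576) = Φ(0.449) + Φ(-5.600) = 0.6732 + 0.0000 = 0.6732.

Power ≈ 0.673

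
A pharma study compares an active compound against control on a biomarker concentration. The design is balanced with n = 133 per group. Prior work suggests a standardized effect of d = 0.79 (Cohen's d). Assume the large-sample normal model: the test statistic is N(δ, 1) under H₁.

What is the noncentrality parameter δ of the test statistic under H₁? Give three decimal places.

δ ≈ 6.442

δ = d·√(n/2) = 0.79 × √(133/2) = 6.4423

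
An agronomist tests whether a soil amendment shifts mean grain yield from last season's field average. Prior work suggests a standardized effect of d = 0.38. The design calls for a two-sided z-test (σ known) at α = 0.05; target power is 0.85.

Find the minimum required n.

For power 0.85 need Φ(δ − z_{0.025}) = 0.85, so δ = z_{0.025} + z_{0.15} = 1.960 + 1.036 = 2.996.
(For δ > 0 the lower-tail rejection region contributes negligibly to power, so the one-term inversion is standard.)
δ = d·√n ⇒ n = (δ/d)² = (2.996 / 0.38)² = 62.18.
Rounding up, n = 63.

n = 63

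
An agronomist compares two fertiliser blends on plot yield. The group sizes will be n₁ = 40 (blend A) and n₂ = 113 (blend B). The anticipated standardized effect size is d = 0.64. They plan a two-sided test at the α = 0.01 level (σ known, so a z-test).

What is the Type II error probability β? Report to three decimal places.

β ≈ 0.183

Noncentrality parameter: δ = d / √(1/n₁ + 1/n₂) = 0.64 / √(1/40 + 1/113) = 3.4786
Critical value for a two-sided test at α = 0.01: z_{α/2} = 2.576.
Power = Φ(δ − 2.576) + Φ(−δ − 2.576) = Φ(0.903) + Φ(-6.054) = 0.8167 + 0.0000 = 0.8167.
Type II error: β = 1 − power = 1 − 0.8167 = 0.1833.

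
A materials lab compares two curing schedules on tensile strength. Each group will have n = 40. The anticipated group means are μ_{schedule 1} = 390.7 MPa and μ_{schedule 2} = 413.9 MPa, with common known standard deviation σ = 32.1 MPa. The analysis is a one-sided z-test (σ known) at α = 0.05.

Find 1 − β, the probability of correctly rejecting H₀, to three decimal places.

Power ≈ 0.944

Standardized effect: d = |μ_{schedule 1} − μ_{schedule 2}| / σ = |390.7 − 413.9| / 32.1 = 0.7227
Noncentrality parameter: λ = d·√(n/2) = 0.7227 × √(40/2) = 3.2322
One-sided α = 0.05 → critical value z_{0.05} = 1.645.
Power = P(Z > 1.645 − λ) = Φ(1.587) = 0.9438.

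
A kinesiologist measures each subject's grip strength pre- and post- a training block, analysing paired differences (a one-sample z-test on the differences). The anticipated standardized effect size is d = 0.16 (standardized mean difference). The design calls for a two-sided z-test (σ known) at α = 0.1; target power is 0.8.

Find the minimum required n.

n = 242

For power 0.8 need Φ(δ − z_{0.05}) = 0.8, so δ = z_{0.05} + z_{0.20} = 1.645 + 0.842 = 2.486.
(The Φ(−δ − z_{α/2}) term is vanishingly small for δ > 0 and is dropped in the standard sample-size formula.)
δ = d·√n ⇒ n = (δ/d)² = (2.486 / 0.16)² = 241.51.
Round up to the next whole unit.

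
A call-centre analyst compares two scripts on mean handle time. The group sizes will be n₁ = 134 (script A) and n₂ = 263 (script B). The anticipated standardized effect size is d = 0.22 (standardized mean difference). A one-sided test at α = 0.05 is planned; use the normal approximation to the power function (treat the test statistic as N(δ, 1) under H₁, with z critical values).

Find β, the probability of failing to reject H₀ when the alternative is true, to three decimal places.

Noncentrality parameter: δ = d / √(1/n₁ + 1/n₂) = 0.22 / √(1/134 + 1/263) = 2.0728
One-sided α = 0.05 → critical value z_{0.05} = 1.645.
Power = P(Z > 1.645 − δ) = Φ(0.428) = 0.6657.
Type II error: β = 1 − power = 1 − 0.6657 = 0.3343.

β ≈ 0.334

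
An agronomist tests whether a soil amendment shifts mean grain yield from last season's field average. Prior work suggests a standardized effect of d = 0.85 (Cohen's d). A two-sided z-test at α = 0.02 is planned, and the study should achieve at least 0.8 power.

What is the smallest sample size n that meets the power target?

n = 14

For power 0.8 need Φ(δ − z_{0.01}) = 0.8, so δ = z_{0.01} + z_{0.20} = 2.326 + 0.842 = 3.168.
(Ignoring the negligible lower-tail rejection probability gives the usual closed-form inversion.)
δ = d·√n ⇒ n = (δ/d)² = (3.168 / 0.85)² = 13.89.
Rounding up, n = 14.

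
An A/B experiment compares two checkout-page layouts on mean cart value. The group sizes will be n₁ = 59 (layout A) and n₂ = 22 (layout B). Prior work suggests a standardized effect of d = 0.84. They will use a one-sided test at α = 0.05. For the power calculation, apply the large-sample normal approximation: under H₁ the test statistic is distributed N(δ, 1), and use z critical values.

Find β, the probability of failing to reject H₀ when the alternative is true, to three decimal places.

β ≈ 0.043

Noncentrality parameter: δ = d / √(1/n₁ + 1/n₂) = 0.84 / √(1/59 + 1/22) = 3.3626
Critical value for a one-sided test at α = 0.05: z_α = 1.645.
Power = Φ(δ − 1.645) = Φ(1.718) = 0.9571.
Type II error: β = 1 − power = 1 − 0.9571 = 0.0429.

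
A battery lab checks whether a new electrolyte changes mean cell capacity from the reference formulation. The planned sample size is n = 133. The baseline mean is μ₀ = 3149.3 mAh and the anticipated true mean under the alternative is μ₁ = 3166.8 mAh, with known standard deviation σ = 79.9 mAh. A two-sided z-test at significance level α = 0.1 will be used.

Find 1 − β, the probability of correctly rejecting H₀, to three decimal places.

Power ≈ 0.811

Standardized effect: d = |μ₁ − μ₀| / σ = |3166.8 − 3149.3| / 79.9 = 0.2190
Noncentrality parameter: δ = d·√n = 0.2190 × √133 = 2.5259
Two-sided α = 0.1 → critical value z_{0.05} = 1.645.
Power = Φ(δ − 1.645) + Φ(−δ − 1.645) = Φ(0.881) + Φ(-4.171) = 0.8109 + 0.0000 = 0.8109.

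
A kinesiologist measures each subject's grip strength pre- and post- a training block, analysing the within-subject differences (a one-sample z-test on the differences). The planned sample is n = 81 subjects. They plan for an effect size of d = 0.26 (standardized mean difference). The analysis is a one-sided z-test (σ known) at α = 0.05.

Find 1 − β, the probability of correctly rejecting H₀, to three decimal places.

Noncentrality parameter: δ = d·√n = 0.26 × √81 = 2.3400
One-sided α = 0.05 → critical value z_{0.05} = 1.645.
Power = P(Z > 1.645 − δ) = Φ(0.695) = 0.7565.

Power ≈ 0.757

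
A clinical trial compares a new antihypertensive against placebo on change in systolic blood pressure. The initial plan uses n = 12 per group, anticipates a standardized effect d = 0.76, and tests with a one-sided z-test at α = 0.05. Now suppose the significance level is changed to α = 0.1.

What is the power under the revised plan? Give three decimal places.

Power ≈ 0.719

δ = d·√(n/2) = 0.76 × √(12/2) = 1.8616 (unchanged). New critical value: z_{0.1} = 1.282.
Revised power = Φ(δ − 1.282) = Φ(0.580) = 0.7191.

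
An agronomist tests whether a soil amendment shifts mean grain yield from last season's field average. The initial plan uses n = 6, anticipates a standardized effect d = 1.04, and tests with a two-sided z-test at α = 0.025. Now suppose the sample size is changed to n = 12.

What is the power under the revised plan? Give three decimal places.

With n = 12: δ = d·√n = 1.04 × √12 = 3.6027. Critical value z_{0.0125} = 2.241.
Revised power = Φ(δ − 2.241) + Φ(−δ − 2.241) = Φ(1.361) + Φ(-5.844) = 0.9133 + 0.0000 = 0.9133.

Power ≈ 0.913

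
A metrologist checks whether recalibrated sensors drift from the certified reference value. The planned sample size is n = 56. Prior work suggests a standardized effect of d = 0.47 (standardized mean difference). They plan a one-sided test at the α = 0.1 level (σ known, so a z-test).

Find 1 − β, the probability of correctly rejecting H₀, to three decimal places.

Power ≈ 0.987

Noncentrality parameter: δ = d·√n = 0.47 × √56 = 3.5172
One-sided α = 0.1 → critical value z_{0.1} = 1.282.
Power = P(Z > 1.282 − δ) = Φ(2.236) = 0.9873.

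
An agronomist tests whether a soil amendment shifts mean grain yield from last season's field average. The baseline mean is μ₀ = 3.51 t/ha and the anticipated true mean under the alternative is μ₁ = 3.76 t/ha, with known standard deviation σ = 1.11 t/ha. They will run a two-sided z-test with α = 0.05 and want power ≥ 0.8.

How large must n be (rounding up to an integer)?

Standardized effect: d = |μ₁ − μ₀| / σ = |3.76 − 3.51| / 1.11 = 0.2252
Set Φ(δ − 1.960) = 0.8; then δ − 1.960 = Φ⁻¹(0.8) = 0.842, giving δ = 2.802.
(Ignoring the negligible lower-tail rejection probability gives the usual closed-form inversion.)
δ = d·√n ⇒ n = (δ/d)² = (2.802 / 0.2252)² = 154.73.
Rounding up, n = 155.

n = 155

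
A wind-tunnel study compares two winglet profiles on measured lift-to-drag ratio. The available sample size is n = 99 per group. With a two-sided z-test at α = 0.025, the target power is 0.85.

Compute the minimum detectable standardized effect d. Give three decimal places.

d ≈ 0.466

Required noncentrality: δ = z_{0.0125} + z_{0.15} = 2.241 + 1.036 = 3.278.
(The second rejection-region term Φ(−δ − z_{α/2}) is negligible and dropped.)
δ = d·√(n/2) ⇒ d = δ/√(n/2) = 3.278/√(99/2) = 0.4659.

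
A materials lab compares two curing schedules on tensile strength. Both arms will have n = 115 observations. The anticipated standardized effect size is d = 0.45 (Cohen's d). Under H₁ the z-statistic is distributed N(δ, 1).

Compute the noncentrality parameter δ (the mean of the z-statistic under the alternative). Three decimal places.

The noncentrality parameter scales effect size by the design's sample-size factor: δ = d·√(n/2) = 0.45 × √(115/2) = 3.4123

δ ≈ 3.412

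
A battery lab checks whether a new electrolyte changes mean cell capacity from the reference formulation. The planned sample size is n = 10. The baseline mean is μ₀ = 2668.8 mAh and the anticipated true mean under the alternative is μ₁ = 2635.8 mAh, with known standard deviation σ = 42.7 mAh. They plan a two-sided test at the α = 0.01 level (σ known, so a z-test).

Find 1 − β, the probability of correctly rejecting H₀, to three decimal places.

Standardized effect: d = |μ₁ − μ₀| / σ = |2635.8 − 2668.8| / 42.7 = 0.7728
Noncentrality parameter: δ = d·√n = 0.7728 × √10 = 2.4439
Critical value for a two-sided test at α = 0.01: z_{α/2} = 2.576.
Power = Φ(δ − 2.576) + Φ(−δ − 2.576) = Φ(-0.132) + Φ(-5.020) = 0.4475 + 0.0000 = 0.4475.

Power ≈ 0.448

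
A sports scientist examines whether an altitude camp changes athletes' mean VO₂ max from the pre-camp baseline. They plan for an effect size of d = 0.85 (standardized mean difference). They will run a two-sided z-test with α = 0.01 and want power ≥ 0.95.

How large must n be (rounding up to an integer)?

For power 0.95 need Φ(δ − z_{0.005}) = 0.95, so δ = z_{0.005} + z_{0.05} = 2.576 + 1.645 = 4.221.
(For δ > 0 the lower-tail rejection region contributes negligibly to power, so the one-term inversion is standard.)
δ = d·√n ⇒ n = (δ/d)² = (4.221 / 0.85)² = 24.66.
Round up to the next whole unit.

n = 25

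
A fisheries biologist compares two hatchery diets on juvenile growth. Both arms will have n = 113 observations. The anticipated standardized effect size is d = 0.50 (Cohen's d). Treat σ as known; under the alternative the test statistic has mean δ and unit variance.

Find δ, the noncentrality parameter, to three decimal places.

δ ≈ 3.758

The noncentrality parameter scales effect size by the design's sample-size factor: δ = d·√(n/2) = 0.50 × √(113/2) = 3.7583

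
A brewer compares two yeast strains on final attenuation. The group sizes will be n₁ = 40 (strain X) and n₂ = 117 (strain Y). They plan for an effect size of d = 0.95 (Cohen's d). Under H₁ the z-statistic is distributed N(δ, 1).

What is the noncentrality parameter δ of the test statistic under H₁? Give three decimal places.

δ ≈ 5.187

δ = d / √(1/n₁ + 1/n₂) = 0.95 / √(1/40 + 1/117) = 5.1868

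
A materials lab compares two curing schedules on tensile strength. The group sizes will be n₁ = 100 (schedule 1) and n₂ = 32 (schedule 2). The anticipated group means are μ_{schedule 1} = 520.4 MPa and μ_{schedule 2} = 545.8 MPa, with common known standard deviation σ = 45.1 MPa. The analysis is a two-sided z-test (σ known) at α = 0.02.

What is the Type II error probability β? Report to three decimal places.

β ≈ 0.328

Standardized effect: d = |μ_{schedule 1} − μ_{schedule 2}| / σ = |520.4 − 545.8| / 45.1 = 0.5632
Noncentrality parameter: δ = d / √(1/n₁ + 1/n₂) = 0.5632 / √(1/100 + 1/32) = 2.7730
Critical value for a two-sided test at α = 0.02: z_{α/2} = 2.326.
Power = Φ(δ − 2.326) + Φ(−δ − 2.326) = Φ(0.447) + Φ(-5.099) = 0.6724 + 0.0000 = 0.6724.
Type II error: β = 1 − power = 1 − 0.6724 = 0.3276.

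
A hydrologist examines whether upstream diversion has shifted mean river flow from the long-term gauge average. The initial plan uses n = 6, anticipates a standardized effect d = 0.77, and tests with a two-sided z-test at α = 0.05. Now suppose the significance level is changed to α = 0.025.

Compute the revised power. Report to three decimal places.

δ = d·√n = 0.77 × √6 = 1.8861 (unchanged). New critical value: z_{0.0125} = 2.241.
Revised power = Φ(δ − 2.241) + Φ(−δ − 2.241) = Φ(-0.355) + Φ(-4.128) = 0.3612 + 0.0000 = 0.3612.

Power ≈ 0.361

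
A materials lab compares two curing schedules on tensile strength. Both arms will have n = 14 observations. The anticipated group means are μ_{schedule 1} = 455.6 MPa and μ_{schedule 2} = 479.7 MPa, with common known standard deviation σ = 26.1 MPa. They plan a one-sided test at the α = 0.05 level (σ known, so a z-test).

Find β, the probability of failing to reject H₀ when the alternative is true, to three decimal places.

β ≈ 0.212

Standardized effect: d = |μ_{schedule 1} − μ_{schedule 2}| / σ = |455.6 − 479.7| / 26.1 = 0.9234
Noncentrality parameter: δ = d·√(n/2) = 0.9234 × √(14/2) = 2.4430
One-sided α = 0.05 → critical value z_{0.05} = 1.645.
Power = Φ(δ − 1.645) = Φ(0.798) = 0.7876.
Type II error: β = 1 − power = 1 − 0.7876 = 0.2124.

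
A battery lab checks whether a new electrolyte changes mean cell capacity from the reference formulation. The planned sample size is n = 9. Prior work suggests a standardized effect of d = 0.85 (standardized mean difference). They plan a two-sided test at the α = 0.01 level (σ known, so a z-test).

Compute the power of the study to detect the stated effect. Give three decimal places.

Noncentrality parameter: δ = d·√n = 0.85 × √9 = 2.5500
Two-sided α = 0.01 → critical value z_{0.005} = 2.576.
Power = Φ(δ − 2.576) + Φ(−δ − 2.576) = Φ(-0.026) + Φ(-5.126) = 0.4897 + 0.0000 = 0.4897.

Power ≈ 0.490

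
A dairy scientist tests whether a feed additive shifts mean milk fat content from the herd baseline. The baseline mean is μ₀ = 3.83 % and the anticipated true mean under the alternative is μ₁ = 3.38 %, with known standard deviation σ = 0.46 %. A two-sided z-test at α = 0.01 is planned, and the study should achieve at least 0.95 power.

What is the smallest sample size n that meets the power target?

Standardized effect: d = |μ₁ − μ₀| / σ = |3.38 − 3.83| / 0.46 = 0.9783
For power 0.95 need Φ(δ − z_{0.005}) = 0.95, so δ = z_{0.005} + z_{0.05} = 2.576 + 1.645 = 4.221.
(The Φ(−δ − z_{α/2}) term is vanishingly small for δ > 0 and is dropped in the standard sample-size formula.)
δ = d·√n ⇒ n = (δ/d)² = (4.221 / 0.9783)² = 18.61.
Rounding up, n = 19.

n = 19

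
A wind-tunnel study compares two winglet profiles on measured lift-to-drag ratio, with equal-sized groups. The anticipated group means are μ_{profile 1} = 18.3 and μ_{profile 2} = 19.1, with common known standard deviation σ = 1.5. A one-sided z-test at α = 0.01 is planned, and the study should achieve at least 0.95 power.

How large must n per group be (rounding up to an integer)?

Standardized effect: d = |μ_{profile 1} − μ_{profile 2}| / σ = |18.3 − 19.1| / 1.5 = 0.5333
Set Φ(δ − 2.326) = 0.95; then δ − 2.326 = Φ⁻¹(0.95) = 1.645, giving δ = 3.971.
δ = d·√(n/2) ⇒ n = 2(δ/d)² = 2 × (3.971 / 0.5333)² = 110.89.
Round up to the next whole unit.

n = 111 per group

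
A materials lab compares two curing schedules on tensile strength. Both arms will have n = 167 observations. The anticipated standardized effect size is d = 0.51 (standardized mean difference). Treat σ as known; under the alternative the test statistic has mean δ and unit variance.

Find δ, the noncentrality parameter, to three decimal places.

δ ≈ 4.660

δ = d·√(n/2) = 0.51 × √(167/2) = 4.6603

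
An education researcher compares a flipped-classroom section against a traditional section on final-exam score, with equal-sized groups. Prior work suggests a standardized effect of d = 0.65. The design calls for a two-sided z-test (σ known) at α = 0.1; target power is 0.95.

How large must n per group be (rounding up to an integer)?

For power 0.95 need Φ(δ − z_{0.05}) = 0.95, so δ = z_{0.05} + z_{0.05} = 1.645 + 1.645 = 3.290.
(For δ > 0 the lower-tail rejection region contributes negligibly to power, so the one-term inversion is standard.)
δ = d·√(n/2) ⇒ n = 2(δ/d)² = 2 × (3.290 / 0.65)² = 51.23.
Round up to the next whole unit.

n = 52 per group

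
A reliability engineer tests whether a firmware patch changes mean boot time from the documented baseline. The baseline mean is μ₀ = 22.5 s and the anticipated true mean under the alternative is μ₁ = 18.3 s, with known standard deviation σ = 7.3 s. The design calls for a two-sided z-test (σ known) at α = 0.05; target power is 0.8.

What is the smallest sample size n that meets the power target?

Standardized effect: d = |μ₁ − μ₀| / σ = |18.3 − 22.5| / 7.3 = 0.5753
Set Φ(δ − 1.960) = 0.8; then δ − 1.960 = Φ⁻¹(0.8) = 0.842, giving δ = 2.802.
(The Φ(−δ − z_{α/2}) term is vanishingly small for δ > 0 and is dropped in the standard sample-size formula.)
δ = d·√n ⇒ n = (δ/d)² = (2.802 / 0.5753)² = 23.71.
Rounding up, n = 24.

n = 24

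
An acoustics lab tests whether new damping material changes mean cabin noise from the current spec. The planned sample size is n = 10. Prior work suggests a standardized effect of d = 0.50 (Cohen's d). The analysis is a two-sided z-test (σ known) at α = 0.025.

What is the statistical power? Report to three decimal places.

Power ≈ 0.255

Noncentrality parameter: δ = d·√n = 0.50 × √10 = 1.5811
Two-sided α = 0.025 → critical value z_{0.0125} = 2.241.
Power = Φ(δ − 2.241) + Φ(−δ − 2.241) = Φ(-0.660) + Φ(-3.823) = 0.2545 + 0.0001 = 0.2546.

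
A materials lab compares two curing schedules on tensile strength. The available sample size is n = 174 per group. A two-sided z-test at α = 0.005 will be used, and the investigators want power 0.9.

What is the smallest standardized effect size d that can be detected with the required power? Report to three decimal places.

d ≈ 0.438

Need Φ(δ − 2.807) = 0.9, so δ = 2.807 + 1.282 = 4.089.
(Lower-tail contribution to power is negligible for δ > 0.)
δ = d·√(n/2) ⇒ d = δ/√(n/2) = 4.089/√(174/2) = 0.4383.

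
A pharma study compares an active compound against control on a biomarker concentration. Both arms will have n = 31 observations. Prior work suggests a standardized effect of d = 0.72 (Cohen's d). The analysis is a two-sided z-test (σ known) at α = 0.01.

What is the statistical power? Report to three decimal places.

Noncentrality parameter: δ = d·√(n/2) = 0.72 × √(31/2) = 2.8346
Critical value for a two-sided test at α = 0.01: z_{α/2} = 2.576.
Power = Φ(δ − 2.576) + Φ(−δ − 2.576) = Φ(0.259) + Φ(-5.410) = 0.6021 + 0.0000 = 0.6021.

Power ≈ 0.602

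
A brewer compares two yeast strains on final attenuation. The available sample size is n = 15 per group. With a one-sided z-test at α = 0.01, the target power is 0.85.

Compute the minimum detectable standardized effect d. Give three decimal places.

Required noncentrality: δ = z_{0.01} + z_{0.15} = 2.326 + 1.036 = 3.363.
δ = d·√(n/2) ⇒ d = δ/√(n/2) = 3.363/√(15/2) = 1.2279.

d ≈ 1.228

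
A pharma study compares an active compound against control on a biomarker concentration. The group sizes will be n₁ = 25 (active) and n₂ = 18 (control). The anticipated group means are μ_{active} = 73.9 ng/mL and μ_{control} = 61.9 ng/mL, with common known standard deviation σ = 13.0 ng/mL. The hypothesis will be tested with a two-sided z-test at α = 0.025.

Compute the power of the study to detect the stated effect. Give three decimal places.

Power ≈ 0.772

Standardized effect: d = |μ_{active} − μ_{control}| / σ = |73.9 − 61.9| / 13.0 = 0.9231
Noncentrality parameter: δ = d / √(1/n₁ + 1/n₂) = 0.9231 / √(1/25 + 1/18) = 2.9861
Critical value for a two-sided test at α = 0.025: z_{α/2} = 2.241.
Power = Φ(δ − 2.241) + Φ(−δ − 2.241) = Φ(0.745) + Φ(-5.228) = 0.7718 + 0.0000 = 0.7718.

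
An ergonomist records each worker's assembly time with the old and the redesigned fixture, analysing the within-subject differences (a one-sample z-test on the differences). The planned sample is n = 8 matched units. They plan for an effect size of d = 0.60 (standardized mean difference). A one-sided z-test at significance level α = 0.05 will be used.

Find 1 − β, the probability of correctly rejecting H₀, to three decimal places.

Power ≈ 0.521

Noncentrality parameter: λ = d·√n = 0.60 × √8 = 1.6971
One-sided α = 0.05 → critical value z_{0.05} = 1.645.
Power = P(Z > 1.645 − λ) = Φ(0.052) = 0.5208.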